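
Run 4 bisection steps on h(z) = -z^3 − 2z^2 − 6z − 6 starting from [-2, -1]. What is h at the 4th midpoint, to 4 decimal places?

h(-1.5) = 1.875 > 0, so the root lies in [-1.5, -1]
h(-1.25) = 0.328125 > 0, so the root lies in [-1.25, -1]
h(-1.125) = -0.357422 < 0, so the root lies in [-1.25, -1.125]
h(-1.1875) = -0.0208 < 0, so the root lies in [-1.25, -1.1875]

-0.0208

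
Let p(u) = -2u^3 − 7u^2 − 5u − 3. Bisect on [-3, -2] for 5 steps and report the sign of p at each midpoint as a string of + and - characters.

m = -2.5, p(m) = -3 (−); new bracket [-3, -2.5]
m = -2.75, p(m) = -0.59375 (−); new bracket [-3, -2.75]
m = -2.875, p(m) = 1.042969 (+); new bracket [-2.875, -2.75]
m = -2.8125, p(m) = 0.186 (+); new bracket [-2.8125, -2.75]
m = -2.78125, p(m) = -0.2133 (−); new bracket [-2.8125, -2.78125]

--++-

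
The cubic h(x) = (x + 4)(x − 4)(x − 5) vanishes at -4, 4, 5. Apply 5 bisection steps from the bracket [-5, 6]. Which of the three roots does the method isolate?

m = 0.5, h(m) = 70.875 (+); new bracket [-5, 0.5]
m = -2.25, h(m) = 79.296875 (+); new bracket [-5, -2.25]
m = -3.625, h(m) = 24.662109 (+); new bracket [-5, -3.625]
m = -4.3125, h(m) = -24.1907 (−); new bracket [-4.3125, -3.625]
m = -3.96875, h(m) = 2.2334 (+); new bracket [-4.3125, -3.96875]

-4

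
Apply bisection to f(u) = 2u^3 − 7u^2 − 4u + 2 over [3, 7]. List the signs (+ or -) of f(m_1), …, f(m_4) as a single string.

midpoint 5: f = 57 > 0 → [3, 5]
midpoint 4: f = 2 > 0 → [3, 4]
midpoint 3.5: f = -12 < 0 → [3.5, 4]
midpoint 3.75: f = -5.9688 < 0 → [3.75, 4]

++--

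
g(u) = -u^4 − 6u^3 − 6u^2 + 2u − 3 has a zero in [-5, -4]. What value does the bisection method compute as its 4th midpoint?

-4.5625

midpoint -4.5: g = 3.1875 > 0 → [-5, -4.5]
midpoint -4.75: g = -13.910156 < 0 → [-4.75, -4.5]
midpoint -4.625: g = -4.562744 < 0 → [-4.625, -4.5]
midpoint -4.5625: g = -0.4971 < 0 → [-4.5625, -4.5]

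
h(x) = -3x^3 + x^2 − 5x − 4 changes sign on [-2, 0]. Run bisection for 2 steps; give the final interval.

h(-1) = 5 > 0, so the root lies in [-1, 0]
h(-0.5) = -0.875 < 0, so the root lies in [-1, -0.5]

[-1, -0.5]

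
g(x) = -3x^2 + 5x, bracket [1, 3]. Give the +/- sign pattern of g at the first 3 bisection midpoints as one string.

-+-

x = 2 gives g = -2, negative; keep [1, 2]
x = 1.5 gives g = 0.75, positive; keep [1.5, 2]
x = 1.75 gives g = -0.4375, negative; keep [1.5, 1.75]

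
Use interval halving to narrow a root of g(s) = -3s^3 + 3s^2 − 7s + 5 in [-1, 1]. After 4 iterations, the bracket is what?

[0.75, 0.875]

g(0) = 5 > 0, so the root lies in [0, 1]
g(0.5) = 1.875 > 0, so the root lies in [0.5, 1]
g(0.75) = 0.171875 > 0, so the root lies in [0.75, 1]
g(0.875) = -0.8379 < 0, so the root lies in [0.75, 0.875]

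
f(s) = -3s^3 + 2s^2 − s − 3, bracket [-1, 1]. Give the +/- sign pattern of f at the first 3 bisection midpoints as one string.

midpoint 0: f = -3 < 0 → [-1, 0]
midpoint -0.5: f = -1.625 < 0 → [-1, -0.5]
midpoint -0.75: f = 0.140625 > 0 → [-0.75, -0.5]

--+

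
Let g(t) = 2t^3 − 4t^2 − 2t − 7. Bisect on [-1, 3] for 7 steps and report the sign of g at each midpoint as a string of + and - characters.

----++-

m = 1, g(m) = -11 (−); new bracket [1, 3]
m = 2, g(m) = -11 (−); new bracket [2, 3]
m = 2.5, g(m) = -5.75 (−); new bracket [2.5, 3]
m = 2.75, g(m) = -1.1562 (−); new bracket [2.75, 3]
m = 2.875, g(m) = 1.7148 (+); new bracket [2.75, 2.875]
m = 2.8125, g(m) = 0.229 (+); new bracket [2.75, 2.8125]
m = 2.78125, g(m) = -0.476 (−); new bracket [2.78125, 2.8125]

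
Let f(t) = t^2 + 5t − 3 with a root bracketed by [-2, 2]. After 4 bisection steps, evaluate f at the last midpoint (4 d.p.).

m = 0, f(m) = -3 (−); new bracket [0, 2]
m = 1, f(m) = 3 (+); new bracket [0, 1]
m = 0.5, f(m) = -0.25 (−); new bracket [0.5, 1]
m = 0.75, f(m) = 1.3125 (+); new bracket [0.5, 0.75]

1.3125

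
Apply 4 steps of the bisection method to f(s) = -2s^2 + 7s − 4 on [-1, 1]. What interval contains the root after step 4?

[0.625, 0.75]

s = 0 gives f = -4, negative; keep [0, 1]
s = 0.5 gives f = -1, negative; keep [0.5, 1]
s = 0.75 gives f = 0.125, positive; keep [0.5, 0.75]
s = 0.625 gives f = -0.4062, negative; keep [0.625, 0.75]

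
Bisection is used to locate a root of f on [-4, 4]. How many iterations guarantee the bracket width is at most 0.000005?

Width after n steps is 8/2^n. Need 2^n ≥ 8/0.000005 = 1600000.
2^20 = 1048576 < 1600000 ≤ 2^21 = 2097152, so n = 21.

21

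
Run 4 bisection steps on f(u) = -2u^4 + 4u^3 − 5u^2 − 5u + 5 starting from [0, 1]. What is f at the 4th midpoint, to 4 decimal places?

0.0522

m = 0.5, f(m) = 1.625 (+); new bracket [0.5, 1]
m = 0.75, f(m) = -0.507812 (−); new bracket [0.5, 0.75]
m = 0.625, f(m) = 0.593262 (+); new bracket [0.625, 0.75]
m = 0.6875, f(m) = 0.0522 (+); new bracket [0.6875, 0.75]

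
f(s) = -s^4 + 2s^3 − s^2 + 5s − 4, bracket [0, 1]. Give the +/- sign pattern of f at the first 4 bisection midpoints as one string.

f(0.5) = -1.5625 < 0, so the root lies in [0.5, 1]
f(0.75) = -0.285156 < 0, so the root lies in [0.75, 1]
f(0.875) = 0.363037 > 0, so the root lies in [0.75, 0.875]
f(0.8125) = 0.0393 > 0, so the root lies in [0.75, 0.8125]

--++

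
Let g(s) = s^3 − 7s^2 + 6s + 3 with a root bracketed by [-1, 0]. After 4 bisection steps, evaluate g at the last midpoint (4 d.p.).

0.4109

midpoint -0.5: g = -1.875 < 0 → [-0.5, 0]
midpoint -0.25: g = 1.046875 > 0 → [-0.5, -0.25]
midpoint -0.375: g = -0.287109 < 0 → [-0.375, -0.25]
midpoint -0.3125: g = 0.4109 > 0 → [-0.375, -0.3125]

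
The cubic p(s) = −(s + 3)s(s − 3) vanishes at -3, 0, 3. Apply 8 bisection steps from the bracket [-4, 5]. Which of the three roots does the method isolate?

3

p(0.5) = 4.375 > 0, so the root lies in [0.5, 5]
p(2.75) = 3.953125 > 0, so the root lies in [2.75, 5]
p(3.875) = -23.310547 < 0, so the root lies in [2.75, 3.875]
p(3.3125) = -6.5344 < 0, so the root lies in [2.75, 3.3125]
p(3.03125) = -0.5713 < 0, so the root lies in [2.75, 3.03125]
p(2.890625) = 1.8624 > 0, so the root lies in [2.890625, 3.03125]
p(2.9609375) = 0.6895 > 0, so the root lies in [2.9609375, 3.03125]
p(2.99609375) = 0.0702 > 0, so the root lies in [2.99609375, 3.03125]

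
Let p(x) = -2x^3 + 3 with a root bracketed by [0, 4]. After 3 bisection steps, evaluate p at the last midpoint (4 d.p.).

-3.7500

p(2) = -13 < 0, so the root lies in [0, 2]
p(1) = 1 > 0, so the root lies in [1, 2]
p(1.5) = -3.75 < 0, so the root lies in [1, 1.5]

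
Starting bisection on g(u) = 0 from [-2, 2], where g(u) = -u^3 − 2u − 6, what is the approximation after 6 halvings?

-1.4375

u = 0 gives g = -6, negative; keep [-2, 0]
u = -1 gives g = -3, negative; keep [-2, -1]
u = -1.5 gives g = 0.375, positive; keep [-1.5, -1]
u = -1.25 gives g = -1.5469, negative; keep [-1.5, -1.25]
u = -1.375 gives g = -0.6504, negative; keep [-1.5, -1.375]
u = -1.4375 gives g = -0.1545, negative; keep [-1.5, -1.4375]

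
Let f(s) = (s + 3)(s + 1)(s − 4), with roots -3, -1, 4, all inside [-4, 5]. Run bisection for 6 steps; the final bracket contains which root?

midpoint 0.5: f = -18.375 < 0 → [0.5, 5]
midpoint 2.75: f = -26.953125 < 0 → [2.75, 5]
midpoint 3.875: f = -4.189453 < 0 → [3.875, 5]
midpoint 4.4375: f = 17.6931 > 0 → [3.875, 4.4375]
midpoint 4.15625: f = 5.7655 > 0 → [3.875, 4.15625]
midpoint 4.015625: f = 0.5498 > 0 → [3.875, 4.015625]

4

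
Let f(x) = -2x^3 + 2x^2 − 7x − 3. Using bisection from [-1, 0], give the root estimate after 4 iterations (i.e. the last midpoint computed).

f(-0.5) = 1.25 > 0, so the root lies in [-0.5, 0]
f(-0.25) = -1.09375 < 0, so the root lies in [-0.5, -0.25]
f(-0.375) = 0.011719 > 0, so the root lies in [-0.375, -0.25]
f(-0.3125) = -0.5562 < 0, so the root lies in [-0.375, -0.3125]

-0.3125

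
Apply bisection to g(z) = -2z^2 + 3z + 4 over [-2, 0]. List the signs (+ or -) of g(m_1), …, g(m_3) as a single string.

midpoint -1: g = -1 < 0 → [-1, 0]
midpoint -0.5: g = 2 > 0 → [-1, -0.5]
midpoint -0.75: g = 0.625 > 0 → [-1, -0.75]

-++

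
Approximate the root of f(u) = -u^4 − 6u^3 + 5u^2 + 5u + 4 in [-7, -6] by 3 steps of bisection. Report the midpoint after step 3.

midpoint -6.5: f = 45.4375 > 0 → [-7, -6.5]
midpoint -6.75: f = -32.597656 < 0 → [-6.75, -6.5]
midpoint -6.625: f = 8.593506 > 0 → [-6.75, -6.625]

-6.625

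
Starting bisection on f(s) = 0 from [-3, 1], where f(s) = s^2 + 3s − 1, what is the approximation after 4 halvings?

m = -1, f(m) = -3 (−); new bracket [-1, 1]
m = 0, f(m) = -1 (−); new bracket [0, 1]
m = 0.5, f(m) = 0.75 (+); new bracket [0, 0.5]
m = 0.25, f(m) = -0.1875 (−); new bracket [0.25, 0.5]

0.25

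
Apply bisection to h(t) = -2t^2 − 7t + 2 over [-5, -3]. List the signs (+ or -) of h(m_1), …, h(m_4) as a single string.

-++-

h(-4) = -2 < 0, so the root lies in [-4, -3]
h(-3.5) = 2 > 0, so the root lies in [-4, -3.5]
h(-3.75) = 0.125 > 0, so the root lies in [-4, -3.75]
h(-3.875) = -0.9062 < 0, so the root lies in [-3.875, -3.75]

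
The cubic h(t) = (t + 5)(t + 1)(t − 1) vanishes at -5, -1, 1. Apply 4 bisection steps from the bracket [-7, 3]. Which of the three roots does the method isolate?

-5

t = -2 gives h = 9, positive; keep [-7, -2]
t = -4.5 gives h = 9.625, positive; keep [-7, -4.5]
t = -5.75 gives h = -24.046875, negative; keep [-5.75, -4.5]
t = -5.125 gives h = -3.1582, negative; keep [-5.125, -4.5]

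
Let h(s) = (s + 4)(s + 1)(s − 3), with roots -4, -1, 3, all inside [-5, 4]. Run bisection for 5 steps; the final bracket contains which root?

h(-0.5) = -6.125 < 0, so the root lies in [-0.5, 4]
h(1.75) = -19.765625 < 0, so the root lies in [1.75, 4]
h(2.875) = -3.330078 < 0, so the root lies in [2.875, 4]
h(3.4375) = 14.4392 > 0, so the root lies in [2.875, 3.4375]
h(3.15625) = 4.6474 > 0, so the root lies in [2.875, 3.15625]

3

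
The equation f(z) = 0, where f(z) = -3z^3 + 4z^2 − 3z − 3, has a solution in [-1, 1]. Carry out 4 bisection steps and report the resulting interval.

f(0) = -3 < 0, so the root lies in [-1, 0]
f(-0.5) = -0.125 < 0, so the root lies in [-1, -0.5]
f(-0.75) = 2.765625 > 0, so the root lies in [-0.75, -0.5]
f(-0.625) = 1.1699 > 0, so the root lies in [-0.625, -0.5]

[-0.625, -0.5]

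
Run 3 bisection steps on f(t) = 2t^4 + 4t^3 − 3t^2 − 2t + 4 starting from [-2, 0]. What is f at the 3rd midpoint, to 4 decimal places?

-1.1172

f(-1) = 1 > 0, so the root lies in [-2, -1]
f(-1.5) = -3.125 < 0, so the root lies in [-1.5, -1]
f(-1.25) = -1.117188 < 0, so the root lies in [-1.25, -1]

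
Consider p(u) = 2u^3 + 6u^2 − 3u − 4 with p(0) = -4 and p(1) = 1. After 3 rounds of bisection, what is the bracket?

p(0.5) = -3.75 < 0, so the root lies in [0.5, 1]
p(0.75) = -2.03125 < 0, so the root lies in [0.75, 1]
p(0.875) = -0.691406 < 0, so the root lies in [0.875, 1]

[0.875, 1]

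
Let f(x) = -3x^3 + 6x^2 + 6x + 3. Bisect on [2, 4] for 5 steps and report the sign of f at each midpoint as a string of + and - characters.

midpoint 3: f = -6 < 0 → [2, 3]
midpoint 2.5: f = 8.625 > 0 → [2.5, 3]
midpoint 2.75: f = 2.484375 > 0 → [2.75, 3]
midpoint 2.875: f = -1.4473 < 0 → [2.75, 2.875]
midpoint 2.8125: f = 0.594 > 0 → [2.8125, 2.875]

-++-+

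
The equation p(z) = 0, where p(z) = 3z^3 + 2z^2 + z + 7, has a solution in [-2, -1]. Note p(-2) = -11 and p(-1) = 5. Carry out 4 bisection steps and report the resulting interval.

[-1.5, -1.4375]

z = -1.5 gives p = -0.125, negative; keep [-1.5, -1]
z = -1.25 gives p = 3.015625, positive; keep [-1.5, -1.25]
z = -1.375 gives p = 1.607422, positive; keep [-1.5, -1.375]
z = -1.4375 gives p = 0.7839, positive; keep [-1.5, -1.4375]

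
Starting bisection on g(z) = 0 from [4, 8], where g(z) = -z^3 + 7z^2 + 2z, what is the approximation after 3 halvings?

z = 6 gives g = 48, positive; keep [6, 8]
z = 7 gives g = 14, positive; keep [7, 8]
z = 7.5 gives g = -13.125, negative; keep [7, 7.5]

7.5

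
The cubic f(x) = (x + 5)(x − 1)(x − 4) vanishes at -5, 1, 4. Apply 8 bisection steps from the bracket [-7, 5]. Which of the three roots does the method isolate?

-5

f(-1) = 40 > 0, so the root lies in [-7, -1]
f(-4) = 40 > 0, so the root lies in [-7, -4]
f(-5.5) = -30.875 < 0, so the root lies in [-5.5, -4]
f(-4.75) = 12.5781 > 0, so the root lies in [-5.5, -4.75]
f(-5.125) = -6.9863 < 0, so the root lies in [-5.125, -4.75]
f(-4.9375) = 3.3167 > 0, so the root lies in [-5.125, -4.9375]
f(-5.03125) = -1.7022 < 0, so the root lies in [-5.03125, -4.9375]
f(-4.984375) = 0.8401 > 0, so the root lies in [-5.03125, -4.984375]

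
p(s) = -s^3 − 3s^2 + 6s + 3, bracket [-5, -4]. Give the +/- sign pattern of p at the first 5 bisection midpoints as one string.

++---

p(-4.5) = 6.375 > 0, so the root lies in [-4.5, -4]
p(-4.25) = 0.078125 > 0, so the root lies in [-4.25, -4]
p(-4.125) = -2.607422 < 0, so the root lies in [-4.25, -4.125]
p(-4.1875) = -1.302 < 0, so the root lies in [-4.25, -4.1875]
p(-4.21875) = -0.6214 < 0, so the root lies in [-4.25, -4.21875]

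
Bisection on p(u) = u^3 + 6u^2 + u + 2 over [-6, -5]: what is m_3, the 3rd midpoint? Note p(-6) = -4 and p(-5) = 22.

-5.875

u = -5.5 gives p = 11.625, positive; keep [-6, -5.5]
u = -5.75 gives p = 4.515625, positive; keep [-6, -5.75]
u = -5.875 gives p = 0.439453, positive; keep [-6, -5.875]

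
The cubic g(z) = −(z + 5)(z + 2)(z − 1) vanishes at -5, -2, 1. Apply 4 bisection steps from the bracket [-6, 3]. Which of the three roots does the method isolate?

m = -1.5, g(m) = 4.375 (+); new bracket [-1.5, 3]
m = 0.75, g(m) = 3.953125 (+); new bracket [0.75, 3]
m = 1.875, g(m) = -23.310547 (−); new bracket [0.75, 1.875]
m = 1.3125, g(m) = -6.5344 (−); new bracket [0.75, 1.3125]

1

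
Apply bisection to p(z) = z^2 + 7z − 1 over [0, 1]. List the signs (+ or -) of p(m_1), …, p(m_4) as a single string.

m = 0.5, p(m) = 2.75 (+); new bracket [0, 0.5]
m = 0.25, p(m) = 0.8125 (+); new bracket [0, 0.25]
m = 0.125, p(m) = -0.109375 (−); new bracket [0.125, 0.25]
m = 0.1875, p(m) = 0.3477 (+); new bracket [0.125, 0.1875]

++-+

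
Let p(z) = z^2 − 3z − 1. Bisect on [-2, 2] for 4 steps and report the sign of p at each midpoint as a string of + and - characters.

-++-

z = 0 gives p = -1, negative; keep [-2, 0]
z = -1 gives p = 3, positive; keep [-1, 0]
z = -0.5 gives p = 0.75, positive; keep [-0.5, 0]
z = -0.25 gives p = -0.1875, negative; keep [-0.5, -0.25]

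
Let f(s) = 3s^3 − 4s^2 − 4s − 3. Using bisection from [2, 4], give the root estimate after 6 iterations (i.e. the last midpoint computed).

2.15625

f(3) = 30 > 0, so the root lies in [2, 3]
f(2.5) = 8.875 > 0, so the root lies in [2, 2.5]
f(2.25) = 1.921875 > 0, so the root lies in [2, 2.25]
f(2.125) = -0.7754 < 0, so the root lies in [2.125, 2.25]
f(2.1875) = 0.512 > 0, so the root lies in [2.125, 2.1875]
f(2.15625) = -0.1468 < 0, so the root lies in [2.15625, 2.1875]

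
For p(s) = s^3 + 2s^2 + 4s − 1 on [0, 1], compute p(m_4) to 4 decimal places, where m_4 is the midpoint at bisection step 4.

-0.1731

s = 0.5 gives p = 1.625, positive; keep [0, 0.5]
s = 0.25 gives p = 0.140625, positive; keep [0, 0.25]
s = 0.125 gives p = -0.466797, negative; keep [0.125, 0.25]
s = 0.1875 gives p = -0.1731, negative; keep [0.1875, 0.25]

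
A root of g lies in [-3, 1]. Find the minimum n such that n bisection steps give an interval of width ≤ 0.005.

Width after n steps is 4/2^n. Need 2^n ≥ 4/0.005 = 800.
2^9 = 512 < 800 ≤ 2^10 = 1024, so n = 10.

10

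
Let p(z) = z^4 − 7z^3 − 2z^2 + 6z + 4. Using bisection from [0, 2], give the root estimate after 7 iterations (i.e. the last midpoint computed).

p(1) = 2 > 0, so the root lies in [1, 2]
p(1.5) = -10.0625 < 0, so the root lies in [1, 1.5]
p(1.25) = -2.855469 < 0, so the root lies in [1, 1.25]
p(1.125) = -0.1462 < 0, so the root lies in [1, 1.125]
p(1.0625) = 0.9954 > 0, so the root lies in [1.0625, 1.125]
p(1.09375) = 0.4419 > 0, so the root lies in [1.09375, 1.125]
p(1.109375) = 0.1522 > 0, so the root lies in [1.109375, 1.125]

1.109375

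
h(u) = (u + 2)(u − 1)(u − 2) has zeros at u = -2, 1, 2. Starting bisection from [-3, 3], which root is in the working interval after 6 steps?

m = 0, h(m) = 4 (+); new bracket [-3, 0]
m = -1.5, h(m) = 4.375 (+); new bracket [-3, -1.5]
m = -2.25, h(m) = -3.453125 (−); new bracket [-2.25, -1.5]
m = -1.875, h(m) = 1.3926 (+); new bracket [-2.25, -1.875]
m = -2.0625, h(m) = -0.7776 (−); new bracket [-2.0625, -1.875]
m = -1.96875, h(m) = 0.3682 (+); new bracket [-2.0625, -1.96875]

-2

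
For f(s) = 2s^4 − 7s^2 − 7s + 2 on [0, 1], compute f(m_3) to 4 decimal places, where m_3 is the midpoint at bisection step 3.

midpoint 0.5: f = -3.125 < 0 → [0, 0.5]
midpoint 0.25: f = -0.179688 < 0 → [0, 0.25]
midpoint 0.125: f = 1.016113 > 0 → [0.125, 0.25]

1.0161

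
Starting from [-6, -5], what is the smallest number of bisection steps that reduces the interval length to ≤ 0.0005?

Width after n steps is 1/2^n. Need 2^n ≥ 1/0.0005 = 2000.
2^10 = 1024 < 2000 ≤ 2^11 = 2048, so n = 11.

11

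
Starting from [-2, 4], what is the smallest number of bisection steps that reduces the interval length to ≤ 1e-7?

26

Width after n steps is 6/2^n. Need 2^n ≥ 6/1e-7 = 60000000.
2^25 = 33554432 < 60000000 ≤ 2^26 = 67108864, so n = 26.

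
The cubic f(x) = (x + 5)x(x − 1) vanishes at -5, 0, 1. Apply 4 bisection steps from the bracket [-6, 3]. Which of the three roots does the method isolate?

midpoint -1.5: f = 13.125 > 0 → [-6, -1.5]
midpoint -3.75: f = 22.265625 > 0 → [-6, -3.75]
midpoint -4.875: f = 3.580078 > 0 → [-6, -4.875]
midpoint -5.4375: f = -15.3142 < 0 → [-5.4375, -4.875]

-5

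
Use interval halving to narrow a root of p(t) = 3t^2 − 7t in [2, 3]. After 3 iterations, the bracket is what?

m = 2.5, p(m) = 1.25 (+); new bracket [2, 2.5]
m = 2.25, p(m) = -0.5625 (−); new bracket [2.25, 2.5]
m = 2.375, p(m) = 0.296875 (+); new bracket [2.25, 2.375]

[2.25, 2.375]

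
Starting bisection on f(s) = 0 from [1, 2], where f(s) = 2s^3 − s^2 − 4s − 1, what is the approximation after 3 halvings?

1.875

m = 1.5, f(m) = -2.5 (−); new bracket [1.5, 2]
m = 1.75, f(m) = -0.34375 (−); new bracket [1.75, 2]
m = 1.875, f(m) = 1.167969 (+); new bracket [1.75, 1.875]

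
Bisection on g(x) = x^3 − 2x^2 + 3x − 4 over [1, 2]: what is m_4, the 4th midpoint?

g(1.5) = -0.625 < 0, so the root lies in [1.5, 2]
g(1.75) = 0.484375 > 0, so the root lies in [1.5, 1.75]
g(1.625) = -0.115234 < 0, so the root lies in [1.625, 1.75]
g(1.6875) = 0.1726 > 0, so the root lies in [1.625, 1.6875]

1.6875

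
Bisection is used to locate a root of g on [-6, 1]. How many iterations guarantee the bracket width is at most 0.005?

11

Width after n steps is 7/2^n. Need 2^n ≥ 7/0.005 = 1400.
2^10 = 1024 < 1400 ≤ 2^11 = 2048, so n = 11.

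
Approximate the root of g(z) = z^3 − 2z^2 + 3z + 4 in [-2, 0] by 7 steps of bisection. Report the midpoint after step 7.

m = -1, g(m) = -2 (−); new bracket [-1, 0]
m = -0.5, g(m) = 1.875 (+); new bracket [-1, -0.5]
m = -0.75, g(m) = 0.203125 (+); new bracket [-1, -0.75]
m = -0.875, g(m) = -0.8262 (−); new bracket [-0.875, -0.75]
m = -0.8125, g(m) = -0.2942 (−); new bracket [-0.8125, -0.75]
m = -0.78125, g(m) = -0.0413 (−); new bracket [-0.78125, -0.75]
m = -0.765625, g(m) = 0.082 (+); new bracket [-0.78125, -0.765625]

-0.765625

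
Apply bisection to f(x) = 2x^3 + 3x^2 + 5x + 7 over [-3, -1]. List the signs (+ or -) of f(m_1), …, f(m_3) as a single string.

f(-2) = -7 < 0, so the root lies in [-2, -1]
f(-1.5) = -0.5 < 0, so the root lies in [-1.5, -1]
f(-1.25) = 1.53125 > 0, so the root lies in [-1.5, -1.25]

--+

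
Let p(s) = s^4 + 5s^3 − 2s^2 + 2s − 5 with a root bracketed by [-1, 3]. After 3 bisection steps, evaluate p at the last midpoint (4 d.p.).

p(1) = 1 > 0, so the root lies in [-1, 1]
p(0) = -5 < 0, so the root lies in [0, 1]
p(0.5) = -3.8125 < 0, so the root lies in [0.5, 1]

-3.8125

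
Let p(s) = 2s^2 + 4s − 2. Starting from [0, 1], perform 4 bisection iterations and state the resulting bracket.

s = 0.5 gives p = 0.5, positive; keep [0, 0.5]
s = 0.25 gives p = -0.875, negative; keep [0.25, 0.5]
s = 0.375 gives p = -0.21875, negative; keep [0.375, 0.5]
s = 0.4375 gives p = 0.1328, positive; keep [0.375, 0.4375]

[0.375, 0.4375]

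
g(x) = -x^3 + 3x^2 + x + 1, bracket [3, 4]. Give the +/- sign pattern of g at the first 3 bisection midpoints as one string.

g(3.5) = -1.625 < 0, so the root lies in [3, 3.5]
g(3.25) = 1.609375 > 0, so the root lies in [3.25, 3.5]
g(3.375) = 0.103516 > 0, so the root lies in [3.375, 3.5]

-++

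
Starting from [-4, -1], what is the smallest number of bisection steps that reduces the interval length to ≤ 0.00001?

19

Width after n steps is 3/2^n. Need 2^n ≥ 3/0.00001 = 300000.
2^18 = 262144 < 300000 ≤ 2^19 = 524288, so n = 19.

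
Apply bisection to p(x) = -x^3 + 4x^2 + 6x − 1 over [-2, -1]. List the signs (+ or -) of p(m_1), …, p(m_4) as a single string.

+-++

x = -1.5 gives p = 2.375, positive; keep [-1.5, -1]
x = -1.25 gives p = -0.296875, negative; keep [-1.5, -1.25]
x = -1.375 gives p = 0.912109, positive; keep [-1.375, -1.25]
x = -1.3125 gives p = 0.2766, positive; keep [-1.3125, -1.25]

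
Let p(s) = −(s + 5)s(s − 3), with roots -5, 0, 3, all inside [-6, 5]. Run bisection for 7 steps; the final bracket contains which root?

s = -0.5 gives p = -7.875, negative; keep [-6, -0.5]
s = -3.25 gives p = -35.546875, negative; keep [-6, -3.25]
s = -4.625 gives p = -13.224609, negative; keep [-6, -4.625]
s = -5.3125 gives p = 13.8, positive; keep [-5.3125, -4.625]
s = -4.96875 gives p = -1.2373, negative; keep [-5.3125, -4.96875]
s = -5.140625 gives p = 5.8849, positive; keep [-5.140625, -4.96875]
s = -5.0546875 gives p = 2.2265, positive; keep [-5.0546875, -4.96875]

-5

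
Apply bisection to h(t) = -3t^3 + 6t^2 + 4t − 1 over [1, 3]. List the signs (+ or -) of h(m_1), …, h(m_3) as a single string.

m = 2, h(m) = 7 (+); new bracket [2, 3]
m = 2.5, h(m) = -0.375 (−); new bracket [2, 2.5]
m = 2.25, h(m) = 4.203125 (+); new bracket [2.25, 2.5]

+-+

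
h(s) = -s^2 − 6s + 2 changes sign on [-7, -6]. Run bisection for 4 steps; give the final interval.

m = -6.5, h(m) = -1.25 (−); new bracket [-6.5, -6]
m = -6.25, h(m) = 0.4375 (+); new bracket [-6.5, -6.25]
m = -6.375, h(m) = -0.390625 (−); new bracket [-6.375, -6.25]
m = -6.3125, h(m) = 0.0273 (+); new bracket [-6.375, -6.3125]

[-6.375, -6.3125]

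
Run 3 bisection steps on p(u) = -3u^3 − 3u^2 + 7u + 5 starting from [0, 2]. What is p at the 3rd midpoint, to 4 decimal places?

3.2031

m = 1, p(m) = 6 (+); new bracket [1, 2]
m = 1.5, p(m) = -1.375 (−); new bracket [1, 1.5]
m = 1.25, p(m) = 3.203125 (+); new bracket [1.25, 1.5]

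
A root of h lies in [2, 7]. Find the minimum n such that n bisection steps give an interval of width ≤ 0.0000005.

Width after n steps is 5/2^n. Need 2^n ≥ 5/0.0000005 = 10000000.
2^23 = 8388608 < 10000000 ≤ 2^24 = 16777216, so n = 24.

24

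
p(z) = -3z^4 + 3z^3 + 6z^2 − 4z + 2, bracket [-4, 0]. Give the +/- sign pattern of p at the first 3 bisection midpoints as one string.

midpoint -2: p = -38 < 0 → [-2, 0]
midpoint -1: p = 6 > 0 → [-2, -1]
midpoint -1.5: p = -3.8125 < 0 → [-1.5, -1]

-+-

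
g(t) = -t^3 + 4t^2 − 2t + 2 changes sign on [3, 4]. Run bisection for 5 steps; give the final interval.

m = 3.5, g(m) = 1.125 (+); new bracket [3.5, 4]
m = 3.75, g(m) = -1.984375 (−); new bracket [3.5, 3.75]
m = 3.625, g(m) = -0.322266 (−); new bracket [3.5, 3.625]
m = 3.5625, g(m) = 0.4275 (+); new bracket [3.5625, 3.625]
m = 3.59375, g(m) = 0.0592 (+); new bracket [3.59375, 3.625]

[3.59375, 3.625]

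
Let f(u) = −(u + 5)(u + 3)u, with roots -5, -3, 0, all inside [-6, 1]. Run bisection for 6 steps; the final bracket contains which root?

0

f(-2.5) = 3.125 > 0, so the root lies in [-2.5, 1]
f(-0.75) = 7.171875 > 0, so the root lies in [-0.75, 1]
f(0.125) = -2.001953 < 0, so the root lies in [-0.75, 0.125]
f(-0.3125) = 3.9368 > 0, so the root lies in [-0.3125, 0.125]
f(-0.09375) = 1.3368 > 0, so the root lies in [-0.09375, 0.125]
f(0.015625) = -0.2363 < 0, so the root lies in [-0.09375, 0.015625]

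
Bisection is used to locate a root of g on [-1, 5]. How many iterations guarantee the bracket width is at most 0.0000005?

24

Width after n steps is 6/2^n. Need 2^n ≥ 6/0.0000005 = 12000000.
2^23 = 8388608 < 12000000 ≤ 2^24 = 16777216, so n = 24.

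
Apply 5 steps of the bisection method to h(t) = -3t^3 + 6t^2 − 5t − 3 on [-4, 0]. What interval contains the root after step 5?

h(-2) = 55 > 0, so the root lies in [-2, 0]
h(-1) = 11 > 0, so the root lies in [-1, 0]
h(-0.5) = 1.375 > 0, so the root lies in [-0.5, 0]
h(-0.25) = -1.3281 < 0, so the root lies in [-0.5, -0.25]
h(-0.375) = -0.123 < 0, so the root lies in [-0.5, -0.375]

[-0.5, -0.375]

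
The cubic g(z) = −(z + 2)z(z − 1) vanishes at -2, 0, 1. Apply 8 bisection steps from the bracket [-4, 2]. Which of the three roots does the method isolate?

m = -1, g(m) = -2 (−); new bracket [-4, -1]
m = -2.5, g(m) = 4.375 (+); new bracket [-2.5, -1]
m = -1.75, g(m) = -1.203125 (−); new bracket [-2.5, -1.75]
m = -2.125, g(m) = 0.8301 (+); new bracket [-2.125, -1.75]
m = -1.9375, g(m) = -0.3557 (−); new bracket [-2.125, -1.9375]
m = -2.03125, g(m) = 0.1924 (+); new bracket [-2.03125, -1.9375]
m = -1.984375, g(m) = -0.0925 (−); new bracket [-2.03125, -1.984375]
m = -2.0078125, g(m) = 0.0472 (+); new bracket [-2.0078125, -1.984375]

-2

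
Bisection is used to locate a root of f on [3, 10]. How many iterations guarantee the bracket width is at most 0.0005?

14

Width after n steps is 7/2^n. Need 2^n ≥ 7/0.0005 = 14000.
2^13 = 8192 < 14000 ≤ 2^14 = 16384, so n = 14.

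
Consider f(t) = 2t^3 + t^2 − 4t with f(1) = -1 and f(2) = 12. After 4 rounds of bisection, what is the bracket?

m = 1.5, f(m) = 3 (+); new bracket [1, 1.5]
m = 1.25, f(m) = 0.46875 (+); new bracket [1, 1.25]
m = 1.125, f(m) = -0.386719 (−); new bracket [1.125, 1.25]
m = 1.1875, f(m) = 0.0093 (+); new bracket [1.125, 1.1875]

[1.125, 1.1875]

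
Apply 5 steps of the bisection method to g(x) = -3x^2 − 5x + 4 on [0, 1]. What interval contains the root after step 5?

x = 0.5 gives g = 0.75, positive; keep [0.5, 1]
x = 0.75 gives g = -1.4375, negative; keep [0.5, 0.75]
x = 0.625 gives g = -0.296875, negative; keep [0.5, 0.625]
x = 0.5625 gives g = 0.2383, positive; keep [0.5625, 0.625]
x = 0.59375 gives g = -0.0264, negative; keep [0.5625, 0.59375]

[0.5625, 0.59375]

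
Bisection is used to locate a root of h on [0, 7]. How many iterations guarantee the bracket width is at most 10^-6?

Width after n steps is 7/2^n. Need 2^n ≥ 7/10^-6 = 7000000.
2^22 = 4194304 < 7000000 ≤ 2^23 = 8388608, so n = 23.

23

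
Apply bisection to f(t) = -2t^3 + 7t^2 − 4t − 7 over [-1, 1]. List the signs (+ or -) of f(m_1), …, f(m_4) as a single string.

midpoint 0: f = -7 < 0 → [-1, 0]
midpoint -0.5: f = -3 < 0 → [-1, -0.5]
midpoint -0.75: f = 0.78125 > 0 → [-0.75, -0.5]
midpoint -0.625: f = -1.2773 < 0 → [-0.75, -0.625]

--+-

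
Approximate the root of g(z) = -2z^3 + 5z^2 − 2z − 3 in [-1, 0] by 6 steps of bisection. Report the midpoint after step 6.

midpoint -0.5: g = -0.5 < 0 → [-1, -0.5]
midpoint -0.75: g = 2.15625 > 0 → [-0.75, -0.5]
midpoint -0.625: g = 0.691406 > 0 → [-0.625, -0.5]
midpoint -0.5625: g = 0.063 > 0 → [-0.5625, -0.5]
midpoint -0.53125: g = -0.2265 < 0 → [-0.5625, -0.53125]
midpoint -0.546875: g = -0.0838 < 0 → [-0.5625, -0.546875]

-0.546875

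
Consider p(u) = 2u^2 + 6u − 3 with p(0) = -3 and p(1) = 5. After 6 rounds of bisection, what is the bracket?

[0.421875, 0.4375]

u = 0.5 gives p = 0.5, positive; keep [0, 0.5]
u = 0.25 gives p = -1.375, negative; keep [0.25, 0.5]
u = 0.375 gives p = -0.46875, negative; keep [0.375, 0.5]
u = 0.4375 gives p = 0.0078, positive; keep [0.375, 0.4375]
u = 0.40625 gives p = -0.2324, negative; keep [0.40625, 0.4375]
u = 0.421875 gives p = -0.1128, negative; keep [0.421875, 0.4375]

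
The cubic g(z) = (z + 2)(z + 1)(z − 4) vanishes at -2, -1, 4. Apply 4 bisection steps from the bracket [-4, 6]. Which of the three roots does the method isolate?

4

m = 1, g(m) = -18 (−); new bracket [1, 6]
m = 3.5, g(m) = -12.375 (−); new bracket [3.5, 6]
m = 4.75, g(m) = 29.109375 (+); new bracket [3.5, 4.75]
m = 4.125, g(m) = 3.9238 (+); new bracket [3.5, 4.125]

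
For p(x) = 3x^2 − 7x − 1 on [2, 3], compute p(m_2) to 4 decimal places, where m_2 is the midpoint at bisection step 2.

x = 2.5 gives p = 0.25, positive; keep [2, 2.5]
x = 2.25 gives p = -1.5625, negative; keep [2.25, 2.5]

-1.5625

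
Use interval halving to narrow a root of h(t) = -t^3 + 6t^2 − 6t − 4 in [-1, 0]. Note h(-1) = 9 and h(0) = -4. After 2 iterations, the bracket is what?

h(-0.5) = 0.625 > 0, so the root lies in [-0.5, 0]
h(-0.25) = -2.109375 < 0, so the root lies in [-0.5, -0.25]

[-0.5, -0.25]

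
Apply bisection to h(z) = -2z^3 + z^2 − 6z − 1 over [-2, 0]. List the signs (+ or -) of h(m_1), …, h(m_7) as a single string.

m = -1, h(m) = 8 (+); new bracket [-1, 0]
m = -0.5, h(m) = 2.5 (+); new bracket [-0.5, 0]
m = -0.25, h(m) = 0.59375 (+); new bracket [-0.25, 0]
m = -0.125, h(m) = -0.2305 (−); new bracket [-0.25, -0.125]
m = -0.1875, h(m) = 0.1733 (+); new bracket [-0.1875, -0.125]
m = -0.15625, h(m) = -0.0305 (−); new bracket [-0.1875, -0.15625]
m = -0.171875, h(m) = 0.0709 (+); new bracket [-0.171875, -0.15625]

+++-+-+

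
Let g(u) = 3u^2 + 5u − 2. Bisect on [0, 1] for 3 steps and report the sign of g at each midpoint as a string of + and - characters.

m = 0.5, g(m) = 1.25 (+); new bracket [0, 0.5]
m = 0.25, g(m) = -0.5625 (−); new bracket [0.25, 0.5]
m = 0.375, g(m) = 0.296875 (+); new bracket [0.25, 0.375]

+-+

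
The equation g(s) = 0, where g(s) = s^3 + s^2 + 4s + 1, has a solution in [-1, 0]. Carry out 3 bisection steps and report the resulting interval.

[-0.375, -0.25]

g(-0.5) = -0.875 < 0, so the root lies in [-0.5, 0]
g(-0.25) = 0.046875 > 0, so the root lies in [-0.5, -0.25]
g(-0.375) = -0.412109 < 0, so the root lies in [-0.375, -0.25]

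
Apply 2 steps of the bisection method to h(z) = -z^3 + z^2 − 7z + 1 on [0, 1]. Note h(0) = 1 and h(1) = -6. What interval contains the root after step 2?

midpoint 0.5: h = -2.375 < 0 → [0, 0.5]
midpoint 0.25: h = -0.703125 < 0 → [0, 0.25]

[0, 0.25]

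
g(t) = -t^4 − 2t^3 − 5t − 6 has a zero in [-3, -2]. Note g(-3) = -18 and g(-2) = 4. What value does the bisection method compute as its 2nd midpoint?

-2.25

m = -2.5, g(m) = -1.3125 (−); new bracket [-2.5, -2]
m = -2.25, g(m) = 2.402344 (+); new bracket [-2.5, -2.25]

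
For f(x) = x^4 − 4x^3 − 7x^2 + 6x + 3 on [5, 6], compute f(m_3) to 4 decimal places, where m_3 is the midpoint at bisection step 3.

1.3284

x = 5.5 gives f = 73.8125, positive; keep [5, 5.5]
x = 5.25 gives f = 22.441406, positive; keep [5, 5.25]
x = 5.125 gives f = 1.328369, positive; keep [5, 5.125]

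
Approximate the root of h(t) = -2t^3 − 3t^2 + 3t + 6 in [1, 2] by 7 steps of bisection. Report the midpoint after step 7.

1.3359375

h(1.5) = -3 < 0, so the root lies in [1, 1.5]
h(1.25) = 1.15625 > 0, so the root lies in [1.25, 1.5]
h(1.375) = -0.746094 < 0, so the root lies in [1.25, 1.375]
h(1.3125) = 0.2476 > 0, so the root lies in [1.3125, 1.375]
h(1.34375) = -0.2385 < 0, so the root lies in [1.3125, 1.34375]
h(1.328125) = 0.0072 > 0, so the root lies in [1.328125, 1.34375]
h(1.3359375) = -0.1149 < 0, so the root lies in [1.328125, 1.3359375]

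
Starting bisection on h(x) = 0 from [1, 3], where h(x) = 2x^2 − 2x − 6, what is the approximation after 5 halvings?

x = 2 gives h = -2, negative; keep [2, 3]
x = 2.5 gives h = 1.5, positive; keep [2, 2.5]
x = 2.25 gives h = -0.375, negative; keep [2.25, 2.5]
x = 2.375 gives h = 0.5312, positive; keep [2.25, 2.375]
x = 2.3125 gives h = 0.0703, positive; keep [2.25, 2.3125]

2.3125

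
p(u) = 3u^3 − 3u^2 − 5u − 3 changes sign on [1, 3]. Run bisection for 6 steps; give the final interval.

p(2) = -1 < 0, so the root lies in [2, 3]
p(2.5) = 12.625 > 0, so the root lies in [2, 2.5]
p(2.25) = 4.734375 > 0, so the root lies in [2, 2.25]
p(2.125) = 1.6152 > 0, so the root lies in [2, 2.125]
p(2.0625) = 0.2468 > 0, so the root lies in [2, 2.0625]
p(2.03125) = -0.3915 < 0, so the root lies in [2.03125, 2.0625]

[2.03125, 2.0625]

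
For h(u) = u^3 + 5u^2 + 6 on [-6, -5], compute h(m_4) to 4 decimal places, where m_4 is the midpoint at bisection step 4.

0.9543

midpoint -5.5: h = -9.125 < 0 → [-5.5, -5]
midpoint -5.25: h = -0.890625 < 0 → [-5.25, -5]
midpoint -5.125: h = 2.716797 > 0 → [-5.25, -5.125]
midpoint -5.1875: h = 0.9543 > 0 → [-5.25, -5.1875]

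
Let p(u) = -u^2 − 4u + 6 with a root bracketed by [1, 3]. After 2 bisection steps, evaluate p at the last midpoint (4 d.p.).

-2.2500

u = 2 gives p = -6, negative; keep [1, 2]
u = 1.5 gives p = -2.25, negative; keep [1, 1.5]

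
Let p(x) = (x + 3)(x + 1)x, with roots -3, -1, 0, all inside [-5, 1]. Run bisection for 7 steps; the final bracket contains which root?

-3

m = -2, p(m) = 2 (+); new bracket [-5, -2]
m = -3.5, p(m) = -4.375 (−); new bracket [-3.5, -2]
m = -2.75, p(m) = 1.203125 (+); new bracket [-3.5, -2.75]
m = -3.125, p(m) = -0.8301 (−); new bracket [-3.125, -2.75]
m = -2.9375, p(m) = 0.3557 (+); new bracket [-3.125, -2.9375]
m = -3.03125, p(m) = -0.1924 (−); new bracket [-3.03125, -2.9375]
m = -2.984375, p(m) = 0.0925 (+); new bracket [-3.03125, -2.984375]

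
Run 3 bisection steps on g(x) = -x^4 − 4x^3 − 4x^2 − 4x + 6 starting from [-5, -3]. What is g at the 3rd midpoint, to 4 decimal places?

midpoint -4: g = -42 < 0 → [-4, -3]
midpoint -3.5: g = -7.5625 < 0 → [-3.5, -3]
midpoint -3.25: g = 2.496094 > 0 → [-3.5, -3.25]

2.4961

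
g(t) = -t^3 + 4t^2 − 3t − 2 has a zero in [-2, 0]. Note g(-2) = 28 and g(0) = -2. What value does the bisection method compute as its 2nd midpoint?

-0.5

m = -1, g(m) = 6 (+); new bracket [-1, 0]
m = -0.5, g(m) = 0.625 (+); new bracket [-0.5, 0]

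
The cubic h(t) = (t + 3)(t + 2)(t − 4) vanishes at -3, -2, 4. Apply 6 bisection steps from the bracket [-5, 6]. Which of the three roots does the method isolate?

midpoint 0.5: h = -30.625 < 0 → [0.5, 6]
midpoint 3.25: h = -24.609375 < 0 → [3.25, 6]
midpoint 4.625: h = 31.572266 > 0 → [3.25, 4.625]
midpoint 3.9375: h = -2.5745 < 0 → [3.9375, 4.625]
midpoint 4.28125: h = 12.8631 > 0 → [3.9375, 4.28125]
midpoint 4.109375: h = 4.7506 > 0 → [3.9375, 4.109375]

4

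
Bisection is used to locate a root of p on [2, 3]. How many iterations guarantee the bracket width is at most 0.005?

Width after n steps is 1/2^n. Need 2^n ≥ 1/0.005 = 200.
2^7 = 128 < 200 ≤ 2^8 = 256, so n = 8.

8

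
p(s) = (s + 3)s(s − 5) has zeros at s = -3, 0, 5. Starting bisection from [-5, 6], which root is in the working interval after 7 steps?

5

m = 0.5, p(m) = -7.875 (−); new bracket [0.5, 6]
m = 3.25, p(m) = -35.546875 (−); new bracket [3.25, 6]
m = 4.625, p(m) = -13.224609 (−); new bracket [4.625, 6]
m = 5.3125, p(m) = 13.8 (+); new bracket [4.625, 5.3125]
m = 4.96875, p(m) = -1.2373 (−); new bracket [4.96875, 5.3125]
m = 5.140625, p(m) = 5.8849 (+); new bracket [4.96875, 5.140625]
m = 5.0546875, p(m) = 2.2265 (+); new bracket [4.96875, 5.0546875]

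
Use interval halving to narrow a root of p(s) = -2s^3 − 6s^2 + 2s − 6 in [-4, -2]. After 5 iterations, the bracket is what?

[-3.5625, -3.5]

midpoint -3: p = -12 < 0 → [-4, -3]
midpoint -3.5: p = -0.75 < 0 → [-4, -3.5]
midpoint -3.75: p = 7.59375 > 0 → [-3.75, -3.5]
midpoint -3.625: p = 3.1758 > 0 → [-3.625, -3.5]
midpoint -3.5625: p = 1.1528 > 0 → [-3.5625, -3.5]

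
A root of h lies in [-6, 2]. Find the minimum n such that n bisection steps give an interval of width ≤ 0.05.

Width after n steps is 8/2^n. Need 2^n ≥ 8/0.05 = 160.
2^7 = 128 < 160 ≤ 2^8 = 256, so n = 8.

8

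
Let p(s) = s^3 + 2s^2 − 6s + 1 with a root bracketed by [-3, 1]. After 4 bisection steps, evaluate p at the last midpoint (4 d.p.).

midpoint -1: p = 8 > 0 → [-1, 1]
midpoint 0: p = 1 > 0 → [0, 1]
midpoint 0.5: p = -1.375 < 0 → [0, 0.5]
midpoint 0.25: p = -0.3594 < 0 → [0, 0.25]

-0.3594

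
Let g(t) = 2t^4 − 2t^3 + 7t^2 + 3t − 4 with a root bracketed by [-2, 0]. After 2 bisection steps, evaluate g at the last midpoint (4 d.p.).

t = -1 gives g = 4, positive; keep [-1, 0]
t = -0.5 gives g = -3.375, negative; keep [-1, -0.5]

-3.3750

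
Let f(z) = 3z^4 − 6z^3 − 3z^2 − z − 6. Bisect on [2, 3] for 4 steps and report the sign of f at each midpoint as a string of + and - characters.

m = 2.5, f(m) = -3.8125 (−); new bracket [2.5, 3]
m = 2.75, f(m) = 15.355469 (+); new bracket [2.5, 2.75]
m = 2.625, f(m) = 4.61792 (+); new bracket [2.5, 2.625]
m = 2.5625, f(m) = 0.1329 (+); new bracket [2.5, 2.5625]

-+++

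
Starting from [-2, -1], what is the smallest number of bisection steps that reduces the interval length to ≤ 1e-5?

Width after n steps is 1/2^n. Need 2^n ≥ 1/1e-5 = 100000.
2^16 = 65536 < 100000 ≤ 2^17 = 131072, so n = 17.

17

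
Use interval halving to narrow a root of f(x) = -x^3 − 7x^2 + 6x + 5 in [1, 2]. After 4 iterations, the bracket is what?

x = 1.5 gives f = -5.125, negative; keep [1, 1.5]
x = 1.25 gives f = -0.390625, negative; keep [1, 1.25]
x = 1.125 gives f = 1.466797, positive; keep [1.125, 1.25]
x = 1.1875 gives f = 0.5793, positive; keep [1.1875, 1.25]

[1.1875, 1.25]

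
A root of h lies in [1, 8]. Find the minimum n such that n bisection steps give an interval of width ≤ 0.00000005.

Width after n steps is 7/2^n. Need 2^n ≥ 7/0.00000005 = 140000000.
2^27 = 134217728 < 140000000 ≤ 2^28 = 268435456, so n = 28.

28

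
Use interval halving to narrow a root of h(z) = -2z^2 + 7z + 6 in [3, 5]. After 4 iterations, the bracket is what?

[4.125, 4.25]

h(4) = 2 > 0, so the root lies in [4, 5]
h(4.5) = -3 < 0, so the root lies in [4, 4.5]
h(4.25) = -0.375 < 0, so the root lies in [4, 4.25]
h(4.125) = 0.8438 > 0, so the root lies in [4.125, 4.25]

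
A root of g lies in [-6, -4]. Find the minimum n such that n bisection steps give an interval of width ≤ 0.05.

6

Width after n steps is 2/2^n. Need 2^n ≥ 2/0.05 = 40.
2^5 = 32 < 40 ≤ 2^6 = 64, so n = 6.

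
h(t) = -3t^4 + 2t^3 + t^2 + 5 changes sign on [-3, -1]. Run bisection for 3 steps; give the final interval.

[-1.25, -1]

midpoint -2: h = -55 < 0 → [-2, -1]
midpoint -1.5: h = -14.6875 < 0 → [-1.5, -1]
midpoint -1.25: h = -4.667969 < 0 → [-1.25, -1]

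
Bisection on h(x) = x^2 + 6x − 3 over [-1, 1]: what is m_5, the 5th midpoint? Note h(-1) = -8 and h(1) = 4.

x = 0 gives h = -3, negative; keep [0, 1]
x = 0.5 gives h = 0.25, positive; keep [0, 0.5]
x = 0.25 gives h = -1.4375, negative; keep [0.25, 0.5]
x = 0.375 gives h = -0.6094, negative; keep [0.375, 0.5]
x = 0.4375 gives h = -0.1836, negative; keep [0.4375, 0.5]

0.4375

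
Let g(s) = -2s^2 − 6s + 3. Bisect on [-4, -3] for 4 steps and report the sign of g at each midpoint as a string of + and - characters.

s = -3.5 gives g = -0.5, negative; keep [-3.5, -3]
s = -3.25 gives g = 1.375, positive; keep [-3.5, -3.25]
s = -3.375 gives g = 0.46875, positive; keep [-3.5, -3.375]
s = -3.4375 gives g = -0.0078, negative; keep [-3.4375, -3.375]

-++-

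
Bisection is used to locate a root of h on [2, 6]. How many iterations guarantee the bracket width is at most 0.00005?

17

Width after n steps is 4/2^n. Need 2^n ≥ 4/0.00005 = 80000.
2^16 = 65536 < 80000 ≤ 2^17 = 131072, so n = 17.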